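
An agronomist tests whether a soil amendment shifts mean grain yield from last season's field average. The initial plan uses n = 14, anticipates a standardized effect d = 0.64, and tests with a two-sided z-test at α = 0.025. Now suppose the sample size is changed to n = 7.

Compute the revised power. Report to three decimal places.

With n = 7: δ = d·√n = 0.64 × √7 = 1.6933. Critical value z_{0.0125} = 2.241.
Revised power = Φ(δ − 2.241) + Φ(−δ − 2.241) = Φ(-0.548) + Φ(-3.935) = 0.2918 + 0.0000 = 0.2918.

Power ≈ 0.292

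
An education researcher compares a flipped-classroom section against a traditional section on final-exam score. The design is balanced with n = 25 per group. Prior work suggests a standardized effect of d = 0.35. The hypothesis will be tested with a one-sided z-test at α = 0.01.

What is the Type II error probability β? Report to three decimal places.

Noncentrality parameter: δ = d·√(n/2) = 0.35 × √(25/2) = 1.2374
Critical value for a one-sided test at α = 0.01: z_α = 2.326.
Power = Φ(δ − 2.326) = Φ(-1.089) = 0.1381.
Type II error: β = 1 − power = 1 − 0.1381 = 0.8619.

β ≈ 0.862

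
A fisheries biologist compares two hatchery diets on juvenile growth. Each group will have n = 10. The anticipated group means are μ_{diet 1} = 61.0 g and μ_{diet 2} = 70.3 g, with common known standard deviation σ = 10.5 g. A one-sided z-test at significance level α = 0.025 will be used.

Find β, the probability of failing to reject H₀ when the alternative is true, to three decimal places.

Standardized effect: d = |μ_{diet 1} − μ_{diet 2}| / σ = |61.0 − 70.3| / 10.5 = 0.8857
Noncentrality parameter: δ = d·√(n/2) = 0.8857 × √(10/2) = 1.9805
Critical value for a one-sided test at α = 0.025: z_α = 1.960.
Power = Φ(δ − 1.960) = Φ(0.021) = 0.5082.
Type II error: β = 1 − power = 1 − 0.5082 = 0.4918.

β ≈ 0.492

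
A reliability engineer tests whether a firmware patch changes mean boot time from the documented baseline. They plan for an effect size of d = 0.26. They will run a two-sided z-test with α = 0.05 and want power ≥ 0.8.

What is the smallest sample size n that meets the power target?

For power 0.8 need Φ(δ − z_{0.025}) = 0.8, so δ = z_{0.025} + z_{0.20} = 1.960 + 0.842 = 2.802.
(Ignoring the negligible lower-tail rejection probability gives the usual closed-form inversion.)
δ = d·√n ⇒ n = (δ/d)² = (2.802 / 0.26)² = 116.11.
Round up to the next whole unit.

n = 117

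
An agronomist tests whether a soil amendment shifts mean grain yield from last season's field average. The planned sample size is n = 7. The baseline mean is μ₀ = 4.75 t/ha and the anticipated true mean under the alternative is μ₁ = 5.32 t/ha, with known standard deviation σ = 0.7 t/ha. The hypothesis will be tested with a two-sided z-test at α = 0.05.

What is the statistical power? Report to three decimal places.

Standardized effect: d = |μ₁ − μ₀| / σ = |5.32 − 4.75| / 0.7 = 0.8143
Noncentrality parameter: δ = d·√n = 0.8143 × √7 = 2.1544
Two-sided α = 0.05 → critical value z_{0.025} = 1.960.
Power = Φ(δ − 1.960) + Φ(−δ − 1.960) = Φ(0.194) + Φ(-4.114) = 0.5771 + 0.0000 = 0.5771.

Power ≈ 0.577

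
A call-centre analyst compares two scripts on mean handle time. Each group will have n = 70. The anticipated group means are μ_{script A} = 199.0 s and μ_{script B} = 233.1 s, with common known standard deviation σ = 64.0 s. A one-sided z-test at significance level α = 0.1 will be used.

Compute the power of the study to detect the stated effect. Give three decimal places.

Standardized effect: d = |μ_{script A} − μ_{script B}| / σ = |199.0 − 233.1| / 64.0 = 0.5328
Noncentrality parameter: δ = d·√(n/2) = 0.5328 × √(70/2) = 3.1522
Critical value for a one-sided test at α = 0.1: z_α = 1.282.
Power = P(Z > 1.282 − δ) = Φ(1.871) = 0.9693.

Power ≈ 0.969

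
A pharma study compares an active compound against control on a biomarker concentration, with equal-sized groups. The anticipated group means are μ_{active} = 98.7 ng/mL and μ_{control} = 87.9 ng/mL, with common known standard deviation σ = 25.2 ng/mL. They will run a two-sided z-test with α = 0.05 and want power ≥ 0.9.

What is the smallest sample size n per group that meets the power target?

Standardized effect: d = |μ_{active} − μ_{control}| / σ = |98.7 − 87.9| / 25.2 = 0.4286
For power 0.9 need Φ(δ − z_{0.025}) = 0.9, so δ = z_{0.025} + z_{0.10} = 1.960 + 1.282 = 3.242.
(Ignoring the negligible lower-tail rejection probability gives the usual closed-form inversion.)
δ = d·√(n/2) ⇒ n = 2(δ/d)² = 2 × (3.242 / 0.4286)² = 114.41.
Rounding up, n = 115 per group.

n = 115 per group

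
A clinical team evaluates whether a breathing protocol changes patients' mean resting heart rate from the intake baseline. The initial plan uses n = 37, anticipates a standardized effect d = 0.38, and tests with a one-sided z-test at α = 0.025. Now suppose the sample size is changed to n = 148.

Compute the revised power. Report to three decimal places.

Power ≈ 0.996

With n = 148: δ = d·√n = 0.38 × √148 = 4.6229. Critical value z_{0.025} = 1.960.
Revised power = P(Z > 1.960 − δ) = Φ(2.663) = 0.9961.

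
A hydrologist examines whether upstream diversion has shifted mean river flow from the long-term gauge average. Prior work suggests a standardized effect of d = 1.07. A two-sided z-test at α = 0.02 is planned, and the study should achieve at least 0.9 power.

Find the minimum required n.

n = 12

Set Φ(δ − 2.326) = 0.9; then δ − 2.326 = Φ⁻¹(0.9) = 1.282, giving δ = 3.608.
(The Φ(−δ − z_{α/2}) term is vanishingly small for δ > 0 and is dropped in the standard sample-size formula.)
δ = d·√n ⇒ n = (δ/d)² = (3.608 / 1.07)² = 11.37.
Rounding up, n = 12.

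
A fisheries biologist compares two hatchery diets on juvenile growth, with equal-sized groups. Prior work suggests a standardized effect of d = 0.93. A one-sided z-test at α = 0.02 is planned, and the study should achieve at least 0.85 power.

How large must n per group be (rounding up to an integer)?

n = 23 per group

Set Φ(δ − 2.054) = 0.85; then δ − 2.054 = Φ⁻¹(0.85) = 1.036, giving δ = 3.090.
δ = d·√(n/2) ⇒ n = 2(δ/d)² = 2 × (3.090 / 0.93)² = 22.08.
Rounding up, n = 23 per group.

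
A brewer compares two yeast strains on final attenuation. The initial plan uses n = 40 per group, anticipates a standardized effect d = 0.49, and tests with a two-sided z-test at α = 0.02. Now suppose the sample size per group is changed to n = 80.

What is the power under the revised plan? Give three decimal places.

With n = 80 per group: δ = d·√(n/2) = 0.49 × √(80/2) = 3.0990. Critical value z_{0.01} = 2.326.
Revised power = Φ(δ − 2.326) + Φ(−δ − 2.326) = Φ(0.773) + Φ(-5.425) = 0.7801 + 0.0000 = 0.7801.

Power ≈ 0.780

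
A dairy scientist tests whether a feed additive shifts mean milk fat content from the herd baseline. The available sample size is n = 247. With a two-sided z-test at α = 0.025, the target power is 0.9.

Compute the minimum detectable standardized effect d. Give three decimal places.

Required noncentrality: δ = z_{0.0125} + z_{0.10} = 2.241 + 1.282 = 3.523.
(Lower-tail contribution to power is negligible for δ > 0.)
δ = d·√n ⇒ d = δ/√n = 3.523/√247 = 0.2242.

d ≈ 0.224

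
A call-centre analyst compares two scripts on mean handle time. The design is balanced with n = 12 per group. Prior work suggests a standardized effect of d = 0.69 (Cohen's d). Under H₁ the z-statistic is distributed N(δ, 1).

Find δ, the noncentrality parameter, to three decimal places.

δ ≈ 1.690

δ = d·√(n/2) = 0.69 × √(12/2) = 1.6901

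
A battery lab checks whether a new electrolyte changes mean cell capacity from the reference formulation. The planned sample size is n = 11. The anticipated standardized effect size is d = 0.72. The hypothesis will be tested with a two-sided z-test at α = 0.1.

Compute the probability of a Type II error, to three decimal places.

β ≈ 0.229

Noncentrality parameter: δ = d·√n = 0.72 × √11 = 2.3880
Two-sided α = 0.1 → critical value z_{0.05} = 1.645.
Power = Φ(δ − 1.645) + Φ(−δ − 1.645) = Φ(0.743) + Φ(-4.033) = 0.7713 + 0.0000 = 0.7713.
Type II error: β = 1 − power = 1 − 0.7713 = 0.2287.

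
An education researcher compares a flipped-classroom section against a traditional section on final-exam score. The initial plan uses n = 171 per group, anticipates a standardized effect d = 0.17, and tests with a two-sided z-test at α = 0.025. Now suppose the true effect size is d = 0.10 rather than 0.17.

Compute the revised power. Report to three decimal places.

With d = 0.10: δ = d·√(n/2) = 0.10 × √(171/2) = 0.9247. Critical value z_{0.0125} = 2.241.
Revised power = Φ(δ − 2.241) + Φ(−δ − 2.241) = Φ(-1.317) + Φ(-3.166) = 0.0940 + 0.0008 = 0.0947.

Power ≈ 0.095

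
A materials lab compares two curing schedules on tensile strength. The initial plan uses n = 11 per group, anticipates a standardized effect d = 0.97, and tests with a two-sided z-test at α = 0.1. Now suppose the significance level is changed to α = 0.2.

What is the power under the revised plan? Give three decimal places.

Power ≈ 0.840

δ = d·√(n/2) = 0.97 × √(11/2) = 2.2749 (unchanged). New critical value: z_{0.1} = 1.282.
Revised power = Φ(δ − 1.282) + Φ(−δ − 1.282) = Φ(0.993) + Φ(-3.556) = 0.8397 + 0.0002 = 0.8399.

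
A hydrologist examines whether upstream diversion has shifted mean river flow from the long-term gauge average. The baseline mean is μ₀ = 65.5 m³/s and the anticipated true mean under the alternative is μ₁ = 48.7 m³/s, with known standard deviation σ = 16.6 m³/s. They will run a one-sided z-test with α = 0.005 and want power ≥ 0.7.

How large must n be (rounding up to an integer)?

n = 10

Standardized effect: d = |μ₁ − μ₀| / σ = |48.7 − 65.5| / 16.6 = 1.0120
Set Φ(δ − 2.576) = 0.7; then δ − 2.576 = Φ⁻¹(0.7) = 0.524, giving δ = 3.100.
δ = d·√n ⇒ n = (δ/d)² = (3.100 / 1.0120)² = 9.38.
Rounding up, n = 10.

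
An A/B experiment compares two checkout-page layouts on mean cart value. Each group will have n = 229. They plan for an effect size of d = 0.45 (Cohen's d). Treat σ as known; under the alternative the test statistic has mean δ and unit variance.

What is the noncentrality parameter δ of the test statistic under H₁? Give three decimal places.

δ ≈ 4.815

δ = d·√(n/2) = 0.45 × √(229/2) = 4.8152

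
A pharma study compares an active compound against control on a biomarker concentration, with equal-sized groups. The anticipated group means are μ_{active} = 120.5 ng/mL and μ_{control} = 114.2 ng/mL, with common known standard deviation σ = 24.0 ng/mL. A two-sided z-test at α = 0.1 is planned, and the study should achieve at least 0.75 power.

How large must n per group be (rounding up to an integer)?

n = 157 per group

Standardized effect: d = |μ_{active} − μ_{control}| / σ = |120.5 − 114.2| / 24.0 = 0.2625
Set Φ(δ − 1.645) = 0.75; then δ − 1.645 = Φ⁻¹(0.75) = 0.674, giving δ = 2.319.
(Ignoring the negligible lower-tail rejection probability gives the usual closed-form inversion.)
δ = d·√(n/2) ⇒ n = 2(δ/d)² = 2 × (2.319 / 0.2625)² = 156.14.
Rounding up, n = 157 per group.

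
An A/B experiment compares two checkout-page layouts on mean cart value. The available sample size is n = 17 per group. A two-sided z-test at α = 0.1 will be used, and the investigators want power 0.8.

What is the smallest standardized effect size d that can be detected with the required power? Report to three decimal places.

d ≈ 0.853

Required noncentrality: δ = z_{0.05} + z_{0.20} = 1.645 + 0.842 = 2.486.
(Lower-tail contribution to power is negligible for δ > 0.)
δ = d·√(n/2) ⇒ d = δ/√(n/2) = 2.486/√(17/2) = 0.8529.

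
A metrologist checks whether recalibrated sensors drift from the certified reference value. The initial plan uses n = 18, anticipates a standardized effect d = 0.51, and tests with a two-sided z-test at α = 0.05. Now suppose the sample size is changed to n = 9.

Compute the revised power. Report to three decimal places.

With n = 9: δ = d·√n = 0.51 × √9 = 1.5300. Critical value z_{0.025} = 1.960.
Revised power = Φ(δ − 1.960) + Φ(−δ − 1.960) = Φ(-0.430) + Φ(-3.490) = 0.3336 + 0.0002 = 0.3339.

Power ≈ 0.334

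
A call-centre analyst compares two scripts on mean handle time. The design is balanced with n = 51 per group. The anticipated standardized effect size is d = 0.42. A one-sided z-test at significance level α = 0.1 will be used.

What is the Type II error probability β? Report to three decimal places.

β ≈ 0.201

Noncentrality parameter: δ = d·√(n/2) = 0.42 × √(51/2) = 2.1209
One-sided α = 0.1 → critical value z_{0.1} = 1.282.
Power = Φ(δ − 1.282) = Φ(0.839) = 0.7994.
Type II error: β = 1 − power = 1 − 0.7994 = 0.2006.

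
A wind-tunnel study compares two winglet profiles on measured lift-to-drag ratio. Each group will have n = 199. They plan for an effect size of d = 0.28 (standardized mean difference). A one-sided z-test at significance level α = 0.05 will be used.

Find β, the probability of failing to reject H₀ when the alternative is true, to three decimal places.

Noncentrality parameter: δ = d·√(n/2) = 0.28 × √(199/2) = 2.7930
One-sided α = 0.05 → critical value z_{0.05} = 1.645.
Power = P(Z > 1.645 − δ) = Φ(1.148) = 0.8745.
Type II error: β = 1 − power = 1 − 0.8745 = 0.1255.

β ≈ 0.125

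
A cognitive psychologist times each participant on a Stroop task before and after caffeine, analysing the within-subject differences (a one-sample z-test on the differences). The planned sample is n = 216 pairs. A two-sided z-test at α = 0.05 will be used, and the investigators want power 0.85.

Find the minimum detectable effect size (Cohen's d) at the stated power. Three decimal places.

d ≈ 0.204

Need Φ(δ − 1.960) = 0.85, so δ = 1.960 + 1.036 = 2.996.
(The second rejection-region term Φ(−δ − z_{α/2}) is negligible and dropped.)
δ = d·√n ⇒ d = δ/√n = 2.996/√216 = 0.2039.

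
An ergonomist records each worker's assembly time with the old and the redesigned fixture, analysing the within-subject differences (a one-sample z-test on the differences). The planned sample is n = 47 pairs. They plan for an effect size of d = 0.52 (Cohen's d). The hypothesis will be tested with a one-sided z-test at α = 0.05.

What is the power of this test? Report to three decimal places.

Power ≈ 0.973

Noncentrality parameter: δ = d·√n = 0.52 × √47 = 3.5649
Critical value for a one-sided test at α = 0.05: z_α = 1.645.
Power = Φ(δ − 1.645) = Φ(1.920) = 0.9726.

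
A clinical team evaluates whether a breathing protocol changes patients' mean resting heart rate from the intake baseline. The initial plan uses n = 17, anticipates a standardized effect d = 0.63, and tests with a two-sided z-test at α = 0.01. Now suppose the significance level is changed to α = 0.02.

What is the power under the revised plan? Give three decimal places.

Power ≈ 0.607

δ = d·√n = 0.63 × √17 = 2.5976 (unchanged). New critical value: z_{0.01} = 2.326.
Revised power = Φ(δ − 2.326) + Φ(−δ − 2.326) = Φ(0.271) + Φ(-4.924) = 0.6069 + 0.0000 = 0.6069.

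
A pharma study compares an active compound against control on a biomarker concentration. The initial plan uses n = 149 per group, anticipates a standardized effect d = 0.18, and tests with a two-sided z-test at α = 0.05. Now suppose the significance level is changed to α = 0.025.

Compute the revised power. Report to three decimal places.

δ = d·√(n/2) = 0.18 × √(149/2) = 1.5536 (unchanged). New critical value: z_{0.0125} = 2.241.
Revised power = Φ(δ − 2.241) + Φ(−δ − 2.241) = Φ(-0.688) + Φ(-3.795) = 0.2458 + 0.0001 = 0.2459.

Power ≈ 0.246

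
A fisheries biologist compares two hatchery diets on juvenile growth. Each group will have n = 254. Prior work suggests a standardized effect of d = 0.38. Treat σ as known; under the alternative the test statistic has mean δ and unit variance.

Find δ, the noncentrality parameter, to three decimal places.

The noncentrality parameter scales effect size by the design's sample-size factor: δ = d·√(n/2) = 0.38 × √(254/2) = 4.2824

δ ≈ 4.282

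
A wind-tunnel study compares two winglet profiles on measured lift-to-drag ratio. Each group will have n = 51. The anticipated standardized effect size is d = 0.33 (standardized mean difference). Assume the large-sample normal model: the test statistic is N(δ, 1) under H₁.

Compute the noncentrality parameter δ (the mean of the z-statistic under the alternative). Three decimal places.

δ ≈ 1.666

δ = d·√(n/2) = 0.33 × √(51/2) = 1.6664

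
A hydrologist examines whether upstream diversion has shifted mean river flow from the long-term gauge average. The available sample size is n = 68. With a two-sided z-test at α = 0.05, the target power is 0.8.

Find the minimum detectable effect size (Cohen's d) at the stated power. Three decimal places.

d ≈ 0.340

Required noncentrality: δ = z_{0.025} + z_{0.20} = 1.960 + 0.842 = 2.802.
(The second rejection-region term Φ(−δ − z_{α/2}) is negligible and dropped.)
δ = d·√n ⇒ d = δ/√n = 2.802/√68 = 0.3397.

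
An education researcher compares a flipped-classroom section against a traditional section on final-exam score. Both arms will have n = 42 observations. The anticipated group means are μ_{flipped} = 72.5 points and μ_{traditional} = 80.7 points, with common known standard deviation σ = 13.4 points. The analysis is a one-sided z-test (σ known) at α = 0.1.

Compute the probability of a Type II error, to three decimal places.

β ≈ 0.064

Standardized effect: d = |μ_{flipped} − μ_{traditional}| / σ = |72.5 − 80.7| / 13.4 = 0.6119
Noncentrality parameter: λ = d·√(n/2) = 0.6119 × √(42/2) = 2.8043
One-sided α = 0.1 → critical value z_{0.1} = 1.282.
Power = Φ(λ − 1.282) = Φ(1.523) = 0.9361.
Type II error: β = 1 − power = 1 − 0.9361 = 0.0639.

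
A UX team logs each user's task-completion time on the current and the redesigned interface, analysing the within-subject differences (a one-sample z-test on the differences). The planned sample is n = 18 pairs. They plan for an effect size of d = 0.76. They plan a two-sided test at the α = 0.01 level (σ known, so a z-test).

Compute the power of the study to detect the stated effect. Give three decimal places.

Power ≈ 0.742

Noncentrality parameter: δ = d·√n = 0.76 × √18 = 3.2244
Two-sided α = 0.01 → critical value z_{0.005} = 2.576.
Power = Φ(δ − 2.576) + Φ(−δ − 2.576) = Φ(0.649) + Φ(-5.800) = 0.7417 + 0.0000 = 0.7417.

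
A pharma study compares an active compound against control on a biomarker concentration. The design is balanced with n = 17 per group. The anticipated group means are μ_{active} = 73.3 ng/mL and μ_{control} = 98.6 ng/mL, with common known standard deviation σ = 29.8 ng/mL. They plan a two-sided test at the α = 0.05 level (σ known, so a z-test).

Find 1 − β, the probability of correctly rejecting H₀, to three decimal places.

Standardized effect: d = |μ_{active} − μ_{control}| / σ = |73.3 − 98.6| / 29.8 = 0.8490
Noncentrality parameter: δ = d·√(n/2) = 0.8490 × √(17/2) = 2.4752
Critical value for a two-sided test at α = 0.05: z_{α/2} = 1.960.
Power = Φ(δ − 1.960) + Φ(−δ − 1.960) = Φ(0.515) + Φ(-4.435) = 0.6968 + 0.0000 = 0.6968.

Power ≈ 0.697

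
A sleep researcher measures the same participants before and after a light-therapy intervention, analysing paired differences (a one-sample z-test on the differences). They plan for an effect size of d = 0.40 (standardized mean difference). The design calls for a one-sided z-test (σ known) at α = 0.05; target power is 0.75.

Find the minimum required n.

For power 0.75 need Φ(δ − z_{0.05}) = 0.75, so δ = z_{0.05} + z_{0.25} = 1.645 + 0.674 = 2.319.
δ = d·√n ⇒ n = (δ/d)² = (2.319 / 0.40)² = 33.62.
Round up to the next whole unit.

n = 34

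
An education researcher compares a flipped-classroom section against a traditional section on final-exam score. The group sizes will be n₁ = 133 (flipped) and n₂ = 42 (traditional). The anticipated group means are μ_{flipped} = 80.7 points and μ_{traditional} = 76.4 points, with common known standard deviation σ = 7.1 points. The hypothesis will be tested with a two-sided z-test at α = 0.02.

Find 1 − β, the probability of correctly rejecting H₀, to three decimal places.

Standardized effect: d = |μ_{flipped} − μ_{traditional}| / σ = |80.7 − 76.4| / 7.1 = 0.6056
Noncentrality parameter: δ = d / √(1/n₁ + 1/n₂) = 0.6056 / √(1/133 + 1/42) = 3.4217
Two-sided α = 0.02 → critical value z_{0.01} = 2.326.
Power = Φ(δ − 2.326) + Φ(−δ − 2.326) = Φ(1.095) + Φ(-5.748) = 0.8633 + 0.0000 = 0.8633.

Power ≈ 0.863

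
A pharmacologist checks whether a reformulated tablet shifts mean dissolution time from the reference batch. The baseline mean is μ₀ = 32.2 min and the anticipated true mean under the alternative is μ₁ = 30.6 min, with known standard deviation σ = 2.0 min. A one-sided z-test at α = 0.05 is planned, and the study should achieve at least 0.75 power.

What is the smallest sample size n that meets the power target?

Standardized effect: d = |μ₁ − μ₀| / σ = |30.6 − 32.2| / 2.0 = 0.8000
Set Φ(δ − 1.645) = 0.75; then δ − 1.645 = Φ⁻¹(0.75) = 0.674, giving δ = 2.319.
δ = d·√n ⇒ n = (δ/d)² = (2.319 / 0.8000)² = 8.41.
Round up to the next whole unit.

n = 9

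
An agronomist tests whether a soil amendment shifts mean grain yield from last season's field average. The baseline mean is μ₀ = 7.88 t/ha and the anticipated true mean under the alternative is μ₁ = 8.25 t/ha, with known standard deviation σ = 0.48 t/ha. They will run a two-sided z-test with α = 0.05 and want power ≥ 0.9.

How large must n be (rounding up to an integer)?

n = 18

Standardized effect: d = |μ₁ − μ₀| / σ = |8.25 − 7.88| / 0.48 = 0.7708
Set Φ(δ − 1.960) = 0.9; then δ − 1.960 = Φ⁻¹(0.9) = 1.282, giving δ = 3.242.
(The Φ(−δ − z_{α/2}) term is vanishingly small for δ > 0 and is dropped in the standard sample-size formula.)
δ = d·√n ⇒ n = (δ/d)² = (3.242 / 0.7708)² = 17.68.
Round up to the next whole unit.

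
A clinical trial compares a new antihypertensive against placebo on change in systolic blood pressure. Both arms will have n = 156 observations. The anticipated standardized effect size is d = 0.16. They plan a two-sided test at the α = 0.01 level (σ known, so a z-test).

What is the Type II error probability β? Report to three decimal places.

Noncentrality parameter: λ = d·√(n/2) = 0.16 × √(156/2) = 1.4131
Two-sided α = 0.01 → critical value z_{0.005} = 2.576.
Power = Φ(λ − 2.576) + Φ(−λ − 2.576) = Φ(-1.163) + Φ(-3.989) = 0.1225 + 0.0000 = 0.1225.
Type II error: β = 1 − power = 1 − 0.1225 = 0.8775.

β ≈ 0.878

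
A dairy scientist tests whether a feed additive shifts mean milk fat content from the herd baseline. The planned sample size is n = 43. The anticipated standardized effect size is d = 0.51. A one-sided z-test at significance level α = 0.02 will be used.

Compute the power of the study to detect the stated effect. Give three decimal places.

Noncentrality parameter: δ = d·√n = 0.51 × √43 = 3.3443
One-sided α = 0.02 → critical value z_{0.02} = 2.054.
Power = P(Z > 2.054 − δ) = Φ(1.291) = 0.9016.

Power ≈ 0.902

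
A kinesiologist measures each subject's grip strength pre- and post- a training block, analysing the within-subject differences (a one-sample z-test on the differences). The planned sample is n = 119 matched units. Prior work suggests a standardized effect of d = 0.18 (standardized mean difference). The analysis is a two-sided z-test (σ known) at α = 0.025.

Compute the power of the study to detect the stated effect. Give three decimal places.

Noncentrality parameter: δ = d·√n = 0.18 × √119 = 1.9636
Critical value for a two-sided test at α = 0.025: z_{α/2} = 2.241.
Power = Φ(δ − 2.241) + Φ(−δ − 2.241) = Φ(-0.278) + Φ(-4.205) = 0.3906 + 0.0000 = 0.3906.

Power ≈ 0.391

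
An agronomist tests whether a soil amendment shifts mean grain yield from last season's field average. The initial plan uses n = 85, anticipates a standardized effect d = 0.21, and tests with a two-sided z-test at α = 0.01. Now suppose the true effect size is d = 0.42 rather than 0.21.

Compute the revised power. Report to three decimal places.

With d = 0.42: δ = d·√n = 0.42 × √85 = 3.8722. Critical value z_{0.005} = 2.576.
Revised power = Φ(δ − 2.576) + Φ(−δ − 2.576) = Φ(1.296) + Φ(-6.448) = 0.9026 + 0.0000 = 0.9026.

Power ≈ 0.903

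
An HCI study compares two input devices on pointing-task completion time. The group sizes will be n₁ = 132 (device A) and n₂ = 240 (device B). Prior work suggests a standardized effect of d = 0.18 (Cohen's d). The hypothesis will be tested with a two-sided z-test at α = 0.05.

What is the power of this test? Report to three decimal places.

Power ≈ 0.383

Noncentrality parameter: δ = d / √(1/n₁ + 1/n₂) = 0.18 / √(1/132 + 1/240) = 1.6611
Critical value for a two-sided test at α = 0.05: z_{α/2} = 1.960.
Power = Φ(δ − 1.960) + Φ(−δ − 1.960) = Φ(-0.299) + Φ(-3.621) = 0.3825 + 0.0001 = 0.3827.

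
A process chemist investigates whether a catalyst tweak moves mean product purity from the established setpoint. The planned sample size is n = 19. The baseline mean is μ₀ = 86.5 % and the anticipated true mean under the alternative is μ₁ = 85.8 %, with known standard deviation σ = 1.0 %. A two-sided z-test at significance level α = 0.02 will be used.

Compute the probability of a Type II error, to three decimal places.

β ≈ 0.234

Standardized effect: d = |μ₁ − μ₀| / σ = |85.8 − 86.5| / 1.0 = 0.7000
Noncentrality parameter: δ = d·√n = 0.7000 × √19 = 3.0512
Critical value for a two-sided test at α = 0.02: z_{α/2} = 2.326.
Power = Φ(δ − 2.326) + Φ(−δ − 2.326) = Φ(0.725) + Φ(-5.378) = 0.7657 + 0.0000 = 0.7657.
Type II error: β = 1 − power = 1 − 0.7657 = 0.2343.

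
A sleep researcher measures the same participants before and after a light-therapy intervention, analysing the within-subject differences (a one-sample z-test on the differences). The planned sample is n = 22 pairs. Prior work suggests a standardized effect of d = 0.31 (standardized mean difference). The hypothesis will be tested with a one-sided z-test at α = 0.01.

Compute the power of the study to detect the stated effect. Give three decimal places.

Power ≈ 0.192

Noncentrality parameter: λ = d·√n = 0.31 × √22 = 1.4540
One-sided α = 0.01 → critical value z_{0.01} = 2.326.
Power = P(Z > 2.326 − λ) = Φ(-0.872) = 0.1915.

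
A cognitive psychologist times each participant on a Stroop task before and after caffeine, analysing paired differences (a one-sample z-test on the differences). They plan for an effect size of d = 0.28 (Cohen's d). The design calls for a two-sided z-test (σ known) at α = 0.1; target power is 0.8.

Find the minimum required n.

For power 0.8 need Φ(δ − z_{0.05}) = 0.8, so δ = z_{0.05} + z_{0.20} = 1.645 + 0.842 = 2.486.
(For δ > 0 the lower-tail rejection region contributes negligibly to power, so the one-term inversion is standard.)
δ = d·√n ⇒ n = (δ/d)² = (2.486 / 0.28)² = 78.86.
Round up to the next whole unit.

n = 79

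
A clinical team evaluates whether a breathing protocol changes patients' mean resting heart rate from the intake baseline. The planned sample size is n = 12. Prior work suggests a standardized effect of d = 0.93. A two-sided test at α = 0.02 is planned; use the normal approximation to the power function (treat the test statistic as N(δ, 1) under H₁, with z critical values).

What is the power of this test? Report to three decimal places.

Noncentrality parameter: δ = d·√n = 0.93 × √12 = 3.2216
Critical value for a two-sided test at α = 0.02: z_{α/2} = 2.326.
Power = Φ(δ − 2.326) + Φ(−δ − 2.326) = Φ(0.895) + Φ(-5.548) = 0.8147 + 0.0000 = 0.8147.

Power ≈ 0.815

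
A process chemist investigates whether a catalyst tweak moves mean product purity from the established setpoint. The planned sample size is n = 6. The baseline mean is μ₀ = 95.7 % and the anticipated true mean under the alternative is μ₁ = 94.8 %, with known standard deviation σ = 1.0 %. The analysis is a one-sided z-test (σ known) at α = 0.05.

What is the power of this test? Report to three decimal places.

Standardized effect: d = |μ₁ − μ₀| / σ = |94.8 − 95.7| / 1.0 = 0.9000
Noncentrality parameter: δ = d·√n = 0.9000 × √6 = 2.2045
One-sided α = 0.05 → critical value z_{0.05} = 1.645.
Power = P(Z > 1.645 − δ) = Φ(0.560) = 0.7122.

Power ≈ 0.712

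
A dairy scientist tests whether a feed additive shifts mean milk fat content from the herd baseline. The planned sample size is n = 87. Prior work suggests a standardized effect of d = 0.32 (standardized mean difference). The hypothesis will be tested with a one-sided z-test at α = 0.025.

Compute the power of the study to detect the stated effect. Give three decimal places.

Power ≈ 0.847

Noncentrality parameter: λ = d·√n = 0.32 × √87 = 2.9848
Critical value for a one-sided test at α = 0.025: z_α = 1.960.
Power = Φ(λ − 1.960) = Φ(1.025) = 0.8473.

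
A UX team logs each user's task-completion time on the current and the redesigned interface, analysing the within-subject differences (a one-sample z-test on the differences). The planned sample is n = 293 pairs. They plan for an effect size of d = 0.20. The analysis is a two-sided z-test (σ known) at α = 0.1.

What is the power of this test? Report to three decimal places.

Noncentrality parameter: δ = d·√n = 0.20 × √293 = 3.4234
Two-sided α = 0.1 → critical value z_{0.05} = 1.645.
Power = Φ(δ − 1.645) + Φ(−δ − 1.645) = Φ(1.779) + Φ(-5.068) = 0.9623 + 0.0000 = 0.9623.

Power ≈ 0.962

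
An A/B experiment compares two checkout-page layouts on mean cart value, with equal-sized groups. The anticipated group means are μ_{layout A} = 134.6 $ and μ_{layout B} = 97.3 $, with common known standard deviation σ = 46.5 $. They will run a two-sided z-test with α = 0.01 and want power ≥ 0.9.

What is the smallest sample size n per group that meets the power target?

n = 47 per group

Standardized effect: d = |μ_{layout A} − μ_{layout B}| / σ = |134.6 − 97.3| / 46.5 = 0.8022
Set Φ(δ − 2.576) = 0.9; then δ − 2.576 = Φ⁻¹(0.9) = 1.282, giving δ = 3.857.
(For δ > 0 the lower-tail rejection region contributes negligibly to power, so the one-term inversion is standard.)
δ = d·√(n/2) ⇒ n = 2(δ/d)² = 2 × (3.857 / 0.8022)² = 46.25.
Rounding up, n = 47 per group.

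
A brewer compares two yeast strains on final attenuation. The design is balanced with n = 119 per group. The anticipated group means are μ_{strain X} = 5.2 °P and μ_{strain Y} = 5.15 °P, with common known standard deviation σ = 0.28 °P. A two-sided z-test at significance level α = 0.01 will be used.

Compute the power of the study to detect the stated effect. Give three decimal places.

Power ≈ 0.115

Standardized effect: d = |μ_{strain X} − μ_{strain Y}| / σ = |5.2 − 5.15| / 0.28 = 0.1786
Noncentrality parameter: λ = d·√(n/2) = 0.1786 × √(119/2) = 1.3774
Critical value for a two-sided test at α = 0.01: z_{α/2} = 2.576.
Power = Φ(λ − 2.576) + Φ(−λ − 2.576) = Φ(-1.198) + Φ(-3.953) = 0.1154 + 0.0000 = 0.1154.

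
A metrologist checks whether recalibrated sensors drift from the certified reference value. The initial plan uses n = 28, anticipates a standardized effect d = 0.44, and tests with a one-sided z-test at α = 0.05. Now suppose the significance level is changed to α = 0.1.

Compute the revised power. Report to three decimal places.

Power ≈ 0.852

δ = d·√n = 0.44 × √28 = 2.3283 (unchanged). New critical value: z_{0.1} = 1.282.
Revised power = P(Z > 1.282 − δ) = Φ(1.047) = 0.8524.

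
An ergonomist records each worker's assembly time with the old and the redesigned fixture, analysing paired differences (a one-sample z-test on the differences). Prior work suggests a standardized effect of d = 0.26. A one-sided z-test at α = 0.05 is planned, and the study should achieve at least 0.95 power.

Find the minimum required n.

Set Φ(δ − 1.645) = 0.95; then δ − 1.645 = Φ⁻¹(0.95) = 1.645, giving δ = 3.290.
δ = d·√n ⇒ n = (δ/d)² = (3.290 / 0.26)² = 160.09.
Round up to the next whole unit.

n = 161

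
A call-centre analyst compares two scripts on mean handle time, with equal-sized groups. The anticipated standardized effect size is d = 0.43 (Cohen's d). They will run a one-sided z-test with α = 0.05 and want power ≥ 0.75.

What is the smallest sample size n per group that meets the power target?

Set Φ(δ − 1.645) = 0.75; then δ − 1.645 = Φ⁻¹(0.75) = 0.674, giving δ = 2.319.
δ = d·√(n/2) ⇒ n = 2(δ/d)² = 2 × (2.319 / 0.43)² = 58.19.
Rounding up, n = 59 per group.

n = 59 per group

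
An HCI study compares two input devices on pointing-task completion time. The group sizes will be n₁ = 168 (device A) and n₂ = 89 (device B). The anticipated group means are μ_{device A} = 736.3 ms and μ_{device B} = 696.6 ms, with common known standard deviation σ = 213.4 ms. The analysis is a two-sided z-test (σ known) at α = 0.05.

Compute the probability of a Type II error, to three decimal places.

Standardized effect: d = |μ_{device A} − μ_{device B}| / σ = |736.3 − 696.6| / 213.4 = 0.1860
Noncentrality parameter: δ = d / √(1/n₁ + 1/n₂) = 0.1860 / √(1/168 + 1/89) = 1.4190
Two-sided α = 0.05 → critical value z_{0.025} = 1.960.
Power = Φ(δ − 1.960) + Φ(−δ − 1.960) = Φ(-0.541) + Φ(-3.379) = 0.2943 + 0.0004 = 0.2946.
Type II error: β = 1 − power = 1 − 0.2946 = 0.7054.

β ≈ 0.705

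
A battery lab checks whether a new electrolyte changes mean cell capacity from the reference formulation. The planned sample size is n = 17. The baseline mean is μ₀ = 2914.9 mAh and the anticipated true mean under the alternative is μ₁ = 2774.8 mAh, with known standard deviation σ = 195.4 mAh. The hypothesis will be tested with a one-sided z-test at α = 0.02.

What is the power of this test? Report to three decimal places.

Standardized effect: d = |μ₁ − μ₀| / σ = |2774.8 − 2914.9| / 195.4 = 0.7170
Noncentrality parameter: δ = d·√n = 0.7170 × √17 = 2.9562
One-sided α = 0.02 → critical value z_{0.02} = 2.054.
Power = P(Z > 2.054 − δ) = Φ(0.902) = 0.8166.

Power ≈ 0.817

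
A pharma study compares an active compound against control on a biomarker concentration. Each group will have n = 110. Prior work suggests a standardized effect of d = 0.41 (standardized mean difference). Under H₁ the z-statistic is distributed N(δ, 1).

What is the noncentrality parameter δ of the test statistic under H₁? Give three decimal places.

δ ≈ 3.041

The noncentrality parameter scales effect size by the design's sample-size factor: δ = d·√(n/2) = 0.41 × √(110/2) = 3.0406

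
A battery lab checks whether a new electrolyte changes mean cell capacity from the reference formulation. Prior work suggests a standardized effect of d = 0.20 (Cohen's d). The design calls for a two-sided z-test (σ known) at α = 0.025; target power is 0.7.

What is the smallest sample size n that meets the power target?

n = 192

For power 0.7 need Φ(δ − z_{0.0125}) = 0.7, so δ = z_{0.0125} + z_{0.30} = 2.241 + 0.524 = 2.766.
(The Φ(−δ − z_{α/2}) term is vanishingly small for δ > 0 and is dropped in the standard sample-size formula.)
δ = d·√n ⇒ n = (δ/d)² = (2.766 / 0.20)² = 191.24.
Rounding up, n = 192.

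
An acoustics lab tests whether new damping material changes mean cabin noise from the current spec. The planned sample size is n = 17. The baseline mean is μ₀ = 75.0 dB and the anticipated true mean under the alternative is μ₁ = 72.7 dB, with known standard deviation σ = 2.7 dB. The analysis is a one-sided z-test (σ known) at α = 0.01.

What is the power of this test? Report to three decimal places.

Power ≈ 0.882

Standardized effect: d = |μ₁ − μ₀| / σ = |72.7 − 75.0| / 2.7 = 0.8519
Noncentrality parameter: δ = d·√n = 0.8519 × √17 = 3.5123
Critical value for a one-sided test at α = 0.01: z_α = 2.326.
Power = P(Z > 2.326 − δ) = Φ(1.186) = 0.8822.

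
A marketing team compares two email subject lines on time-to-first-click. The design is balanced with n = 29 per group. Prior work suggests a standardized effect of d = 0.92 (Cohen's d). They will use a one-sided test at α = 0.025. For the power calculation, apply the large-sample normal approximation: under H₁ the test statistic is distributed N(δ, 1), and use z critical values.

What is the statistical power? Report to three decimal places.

Power ≈ 0.939

Noncentrality parameter: δ = d·√(n/2) = 0.92 × √(29/2) = 3.5033
One-sided α = 0.025 → critical value z_{0.025} = 1.960.
Power = P(Z > 1.960 − δ) = Φ(1.543) = 0.9386.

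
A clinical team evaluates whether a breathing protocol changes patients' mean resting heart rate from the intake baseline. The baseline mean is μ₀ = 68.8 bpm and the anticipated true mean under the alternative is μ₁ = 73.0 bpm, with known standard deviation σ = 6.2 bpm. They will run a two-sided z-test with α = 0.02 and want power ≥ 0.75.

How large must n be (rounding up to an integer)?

n = 20

Standardized effect: d = |μ₁ − μ₀| / σ = |73.0 − 68.8| / 6.2 = 0.6774
Set Φ(δ − 2.326) = 0.75; then δ − 2.326 = Φ⁻¹(0.75) = 0.674, giving δ = 3.001.
(The Φ(−δ − z_{α/2}) term is vanishingly small for δ > 0 and is dropped in the standard sample-size formula.)
δ = d·√n ⇒ n = (δ/d)² = (3.001 / 0.6774)² = 19.62.
Round up to the next whole unit.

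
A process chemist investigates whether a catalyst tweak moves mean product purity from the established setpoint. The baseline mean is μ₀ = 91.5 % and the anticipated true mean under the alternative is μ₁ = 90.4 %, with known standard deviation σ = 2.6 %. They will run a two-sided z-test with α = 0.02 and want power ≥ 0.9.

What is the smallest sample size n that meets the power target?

n = 73

Standardized effect: d = |μ₁ − μ₀| / σ = |90.4 − 91.5| / 2.6 = 0.4231
For power 0.9 need Φ(δ − z_{0.01}) = 0.9, so δ = z_{0.01} + z_{0.10} = 2.326 + 1.282 = 3.608.
(Ignoring the negligible lower-tail rejection probability gives the usual closed-form inversion.)
δ = d·√n ⇒ n = (δ/d)² = (3.608 / 0.4231)² = 72.72.
Rounding up, n = 73.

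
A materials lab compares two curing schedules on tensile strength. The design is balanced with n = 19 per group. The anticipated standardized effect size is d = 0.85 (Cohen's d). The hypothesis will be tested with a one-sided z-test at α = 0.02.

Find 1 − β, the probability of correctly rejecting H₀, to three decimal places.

Noncentrality parameter: δ = d·√(n/2) = 0.85 × √(19/2) = 2.6199
Critical value for a one-sided test at α = 0.02: z_α = 2.054.
Power = Φ(δ − 2.054) = Φ(0.566) = 0.7143.

Power ≈ 0.714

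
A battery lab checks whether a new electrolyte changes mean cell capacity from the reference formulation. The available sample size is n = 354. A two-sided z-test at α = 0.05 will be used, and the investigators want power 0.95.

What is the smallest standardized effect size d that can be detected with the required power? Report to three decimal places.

Required noncentrality: δ = z_{0.025} + z_{0.05} = 1.960 + 1.645 = 3.605.
(The second rejection-region term Φ(−δ − z_{α/2}) is negligible and dropped.)
δ = d·√n ⇒ d = δ/√n = 3.605/√354 = 0.1916.

d ≈ 0.192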